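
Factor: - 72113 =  - 37^1*1949^1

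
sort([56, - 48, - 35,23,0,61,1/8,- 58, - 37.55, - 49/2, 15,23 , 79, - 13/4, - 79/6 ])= [ -58, - 48 , - 37.55 , - 35, - 49/2 , - 79/6, - 13/4,0, 1/8,15 , 23,23 , 56, 61 , 79] 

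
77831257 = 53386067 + 24445190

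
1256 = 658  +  598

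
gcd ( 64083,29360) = 1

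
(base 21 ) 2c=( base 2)110110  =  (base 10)54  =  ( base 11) 4A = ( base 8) 66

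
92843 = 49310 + 43533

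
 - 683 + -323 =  - 1006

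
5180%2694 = 2486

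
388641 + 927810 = 1316451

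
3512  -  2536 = 976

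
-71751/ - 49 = 71751/49 = 1464.31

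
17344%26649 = 17344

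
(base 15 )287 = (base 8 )1101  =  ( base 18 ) 1E1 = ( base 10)577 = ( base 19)1b7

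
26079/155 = 26079/155 = 168.25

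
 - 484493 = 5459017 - 5943510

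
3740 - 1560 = 2180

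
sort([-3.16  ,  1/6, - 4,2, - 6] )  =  [ - 6,- 4,- 3.16,  1/6,  2]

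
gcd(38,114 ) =38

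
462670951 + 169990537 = 632661488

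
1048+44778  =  45826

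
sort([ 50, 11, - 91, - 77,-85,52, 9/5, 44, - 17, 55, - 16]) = [ - 91, -85,-77, - 17, - 16, 9/5, 11,44, 50,  52, 55]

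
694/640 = 347/320  =  1.08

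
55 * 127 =6985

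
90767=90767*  1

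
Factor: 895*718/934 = 5^1 * 179^1*359^1*467^( - 1 ) = 321305/467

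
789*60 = 47340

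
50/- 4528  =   - 25/2264 =- 0.01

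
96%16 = 0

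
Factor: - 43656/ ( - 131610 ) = 2^2*5^(  -  1 ) * 17^1 * 41^( - 1 )=   68/205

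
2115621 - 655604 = 1460017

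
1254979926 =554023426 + 700956500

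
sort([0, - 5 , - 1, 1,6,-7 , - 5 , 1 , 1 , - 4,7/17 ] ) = [- 7, - 5, - 5, - 4 , - 1, 0 , 7/17, 1,1, 1,6 ] 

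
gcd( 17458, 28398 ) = 2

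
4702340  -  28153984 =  - 23451644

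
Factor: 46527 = 3^1*13^1*1193^1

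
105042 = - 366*(-287 ) 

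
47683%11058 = 3451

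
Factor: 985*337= 5^1*197^1 * 337^1 = 331945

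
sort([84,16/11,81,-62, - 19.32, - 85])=[ - 85,-62, - 19.32, 16/11,  81, 84 ]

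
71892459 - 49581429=22311030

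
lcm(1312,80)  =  6560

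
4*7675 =30700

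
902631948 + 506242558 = 1408874506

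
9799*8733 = 85574667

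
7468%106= 48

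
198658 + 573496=772154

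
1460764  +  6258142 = 7718906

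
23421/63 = 371  +  16/21 = 371.76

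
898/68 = 13 + 7/34 = 13.21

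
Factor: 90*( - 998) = - 89820=- 2^2*3^2*5^1*499^1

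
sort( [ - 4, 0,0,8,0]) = [ - 4, 0, 0, 0,8]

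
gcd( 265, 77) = 1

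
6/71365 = 6/71365 = 0.00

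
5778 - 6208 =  - 430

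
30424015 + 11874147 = 42298162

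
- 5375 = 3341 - 8716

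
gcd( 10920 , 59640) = 840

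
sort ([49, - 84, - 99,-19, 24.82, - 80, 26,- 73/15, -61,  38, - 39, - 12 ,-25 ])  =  [ - 99, - 84, - 80, - 61 , - 39, - 25 ,-19, - 12, - 73/15,24.82, 26,38,  49 ]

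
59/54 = 1 + 5/54 = 1.09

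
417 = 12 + 405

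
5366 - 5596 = -230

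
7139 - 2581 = 4558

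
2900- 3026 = -126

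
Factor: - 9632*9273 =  - 89317536 = - 2^5*3^1*7^1*11^1*43^1 * 281^1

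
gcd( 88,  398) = 2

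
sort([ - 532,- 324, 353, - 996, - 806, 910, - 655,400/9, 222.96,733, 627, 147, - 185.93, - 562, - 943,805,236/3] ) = [ - 996, - 943, - 806, - 655, - 562, - 532 , - 324,-185.93, 400/9 , 236/3, 147, 222.96,353, 627, 733,805, 910 ] 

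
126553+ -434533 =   -  307980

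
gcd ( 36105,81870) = 15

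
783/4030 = 783/4030 = 0.19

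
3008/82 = 36 + 28/41 = 36.68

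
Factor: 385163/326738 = 2^( - 1 )*23^( - 1)*283^1*1361^1  *7103^( - 1)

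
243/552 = 81/184 = 0.44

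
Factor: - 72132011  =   - 7^1 *10304573^1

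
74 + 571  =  645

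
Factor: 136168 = 2^3*17021^1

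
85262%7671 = 881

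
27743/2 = 13871 + 1/2 = 13871.50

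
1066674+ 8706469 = 9773143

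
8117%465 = 212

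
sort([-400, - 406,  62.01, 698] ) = [ - 406,  -  400,62.01,698 ] 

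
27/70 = 27/70 =0.39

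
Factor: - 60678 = - 2^1*3^2 * 3371^1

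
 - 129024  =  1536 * ( - 84)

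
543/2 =543/2 = 271.50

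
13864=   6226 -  - 7638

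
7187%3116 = 955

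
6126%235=16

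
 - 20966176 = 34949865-55916041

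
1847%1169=678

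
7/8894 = 7/8894 = 0.00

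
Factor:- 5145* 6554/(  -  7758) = 3^(  -  1)*5^1*7^3*29^1*113^1*431^( - 1)  =  5620055/1293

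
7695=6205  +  1490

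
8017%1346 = 1287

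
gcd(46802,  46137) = 7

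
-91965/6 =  - 15328 + 1/2 =- 15327.50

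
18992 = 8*2374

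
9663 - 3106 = 6557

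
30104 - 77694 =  - 47590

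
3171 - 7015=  - 3844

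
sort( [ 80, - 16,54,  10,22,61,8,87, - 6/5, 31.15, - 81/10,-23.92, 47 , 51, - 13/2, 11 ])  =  [ -23.92,-16 ,-81/10,-13/2,-6/5,8,  10,11,  22, 31.15,47,51,54, 61,80,87]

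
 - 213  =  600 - 813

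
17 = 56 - 39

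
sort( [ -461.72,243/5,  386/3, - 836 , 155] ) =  [-836,- 461.72,243/5,386/3, 155]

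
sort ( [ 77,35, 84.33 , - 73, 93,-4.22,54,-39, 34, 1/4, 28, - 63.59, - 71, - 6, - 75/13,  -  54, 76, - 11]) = [ - 73,  -  71, - 63.59, - 54,-39, - 11, - 6, - 75/13, - 4.22, 1/4,28, 34, 35, 54,76, 77, 84.33,93]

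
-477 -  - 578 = 101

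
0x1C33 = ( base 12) 4217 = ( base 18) 1451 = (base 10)7219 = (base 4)1300303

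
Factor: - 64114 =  - 2^1*32057^1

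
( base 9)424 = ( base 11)295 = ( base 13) 208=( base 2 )101011010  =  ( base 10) 346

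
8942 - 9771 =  - 829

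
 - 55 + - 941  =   - 996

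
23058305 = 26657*865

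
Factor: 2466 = 2^1 * 3^2*137^1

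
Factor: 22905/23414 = 2^( - 1) * 3^2 * 5^1*23^ ( - 1 ) = 45/46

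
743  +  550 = 1293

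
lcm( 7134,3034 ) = 263958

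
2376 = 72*33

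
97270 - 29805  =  67465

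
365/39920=73/7984 = 0.01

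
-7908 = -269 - 7639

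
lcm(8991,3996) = 35964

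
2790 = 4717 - 1927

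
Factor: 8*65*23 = 2^3*5^1*13^1*23^1=11960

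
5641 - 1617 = 4024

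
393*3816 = 1499688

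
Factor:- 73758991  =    -  73758991^1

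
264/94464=11/3936 = 0.00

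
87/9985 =87/9985 = 0.01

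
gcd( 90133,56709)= 1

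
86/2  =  43 = 43.00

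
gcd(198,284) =2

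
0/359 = 0  =  0.00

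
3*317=951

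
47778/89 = 47778/89 = 536.83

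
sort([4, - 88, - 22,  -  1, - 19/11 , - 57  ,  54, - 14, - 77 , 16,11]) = [-88,  -  77,-57,-22,-14, - 19/11,-1, 4, 11,16, 54]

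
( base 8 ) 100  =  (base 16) 40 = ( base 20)34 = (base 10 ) 64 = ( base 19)37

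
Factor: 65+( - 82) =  - 17^1 =-17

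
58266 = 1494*39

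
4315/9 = 4315/9 = 479.44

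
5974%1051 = 719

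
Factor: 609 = 3^1*7^1*29^1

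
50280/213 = 16760/71 =236.06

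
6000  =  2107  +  3893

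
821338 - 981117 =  - 159779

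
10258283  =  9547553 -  - 710730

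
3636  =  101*36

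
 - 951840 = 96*( - 9915) 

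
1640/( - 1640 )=  -  1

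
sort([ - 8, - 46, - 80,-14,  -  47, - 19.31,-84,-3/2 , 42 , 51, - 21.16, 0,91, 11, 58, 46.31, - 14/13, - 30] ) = [ - 84, -80, - 47,- 46,  -  30, - 21.16, - 19.31, - 14, - 8,-3/2,-14/13,0, 11,42,46.31,51, 58,91]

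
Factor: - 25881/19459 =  - 3^1*11^( - 1)*29^( - 1)*61^(-1) * 8627^1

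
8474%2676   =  446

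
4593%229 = 13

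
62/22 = 31/11 = 2.82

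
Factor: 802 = 2^1*401^1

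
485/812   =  485/812 = 0.60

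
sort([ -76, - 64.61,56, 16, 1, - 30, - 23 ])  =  [- 76 , - 64.61, - 30,-23,  1, 16,56]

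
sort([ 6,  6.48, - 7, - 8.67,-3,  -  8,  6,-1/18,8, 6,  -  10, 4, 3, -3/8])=[ - 10, - 8.67, - 8, - 7, - 3,-3/8, - 1/18, 3,  4, 6, 6,6 , 6.48, 8 ]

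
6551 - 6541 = 10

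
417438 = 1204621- 787183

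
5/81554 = 5/81554  =  0.00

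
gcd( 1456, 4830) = 14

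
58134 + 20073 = 78207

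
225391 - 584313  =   - 358922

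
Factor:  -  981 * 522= - 2^1*3^4*29^1*109^1 = -512082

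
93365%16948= 8625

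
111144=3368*33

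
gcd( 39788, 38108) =28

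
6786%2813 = 1160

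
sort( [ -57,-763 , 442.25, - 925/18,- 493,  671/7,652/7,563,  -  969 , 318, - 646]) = [-969,-763,-646, - 493,-57, - 925/18,  652/7, 671/7, 318  ,  442.25 , 563]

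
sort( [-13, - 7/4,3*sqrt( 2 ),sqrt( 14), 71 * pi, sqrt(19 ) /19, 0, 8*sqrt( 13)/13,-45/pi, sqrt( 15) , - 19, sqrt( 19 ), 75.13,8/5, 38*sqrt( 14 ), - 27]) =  [- 27, - 19, - 45/pi,  -  13, - 7/4 , 0,sqrt( 19)/19,  8/5, 8*sqrt( 13)/13,sqrt( 14), sqrt(15 ), 3*sqrt( 2 ), sqrt( 19 ),75.13,38*sqrt( 14 ), 71*pi ]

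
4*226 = 904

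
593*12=7116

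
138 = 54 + 84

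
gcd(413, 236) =59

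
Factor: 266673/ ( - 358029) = -3^( - 1)*7^( - 1 )*11^1 * 5683^( - 1)*8081^1 = - 88891/119343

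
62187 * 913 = 56776731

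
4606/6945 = 4606/6945  =  0.66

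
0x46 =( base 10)70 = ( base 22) 34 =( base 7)130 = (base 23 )31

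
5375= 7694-2319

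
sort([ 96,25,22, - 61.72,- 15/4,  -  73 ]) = [-73, - 61.72 , - 15/4,22,25 , 96]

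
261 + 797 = 1058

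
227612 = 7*32516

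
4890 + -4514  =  376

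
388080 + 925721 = 1313801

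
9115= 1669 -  - 7446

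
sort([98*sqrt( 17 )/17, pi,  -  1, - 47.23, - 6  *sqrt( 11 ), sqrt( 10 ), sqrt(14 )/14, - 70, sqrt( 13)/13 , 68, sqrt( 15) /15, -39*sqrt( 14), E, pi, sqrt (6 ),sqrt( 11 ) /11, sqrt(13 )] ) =[ -39 * sqrt(14 ),-70, - 47.23, - 6*sqrt( 11 ), - 1,sqrt( 15 ) /15, sqrt(14) /14,sqrt( 13 ) /13, sqrt( 11 )/11, sqrt( 6 ), E, pi,pi, sqrt( 10), sqrt( 13 ),98*sqrt( 17)/17, 68 ] 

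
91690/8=11461 +1/4 = 11461.25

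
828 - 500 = 328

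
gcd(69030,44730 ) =90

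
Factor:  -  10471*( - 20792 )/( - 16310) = - 2^2*  5^( - 1) * 7^( - 1)*23^1*37^1*  113^1*233^(-1)*283^1 = - 108856516/8155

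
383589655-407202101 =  - 23612446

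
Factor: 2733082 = 2^1 *11^1*124231^1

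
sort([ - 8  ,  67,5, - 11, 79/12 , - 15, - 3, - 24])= [ - 24, - 15, - 11, - 8,  -  3,5,79/12, 67]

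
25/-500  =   - 1 +19/20 = - 0.05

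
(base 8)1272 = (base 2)1010111010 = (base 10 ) 698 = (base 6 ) 3122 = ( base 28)oq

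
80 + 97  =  177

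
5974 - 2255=3719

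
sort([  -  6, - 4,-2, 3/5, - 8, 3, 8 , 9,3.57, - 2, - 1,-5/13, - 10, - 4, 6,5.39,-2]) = [ - 10, - 8,- 6, - 4, - 4, - 2,-2,- 2, - 1, - 5/13,  3/5,  3, 3.57,5.39, 6, 8, 9] 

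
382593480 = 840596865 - 458003385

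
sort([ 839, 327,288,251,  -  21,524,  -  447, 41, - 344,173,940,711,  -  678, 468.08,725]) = [ - 678, - 447 ,-344,  -  21,41,173 , 251, 288,  327, 468.08, 524,  711,725,839,940]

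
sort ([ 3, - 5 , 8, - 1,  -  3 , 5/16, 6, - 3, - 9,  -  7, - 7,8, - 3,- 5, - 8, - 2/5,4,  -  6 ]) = [ - 9, -8, - 7,- 7, - 6,-5, - 5, - 3, - 3, - 3, - 1, - 2/5,  5/16, 3, 4, 6,8,8] 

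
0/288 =0 = 0.00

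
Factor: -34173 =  - 3^2*3797^1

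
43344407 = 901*48107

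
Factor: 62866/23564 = 2^( - 1) * 17^1*43^1 * 137^( - 1) = 731/274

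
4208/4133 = 1 + 75/4133 = 1.02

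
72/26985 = 24/8995 = 0.00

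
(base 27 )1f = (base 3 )1120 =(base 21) 20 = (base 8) 52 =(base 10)42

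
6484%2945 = 594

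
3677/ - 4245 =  - 1  +  568/4245  =  - 0.87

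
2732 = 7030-4298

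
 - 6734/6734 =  - 1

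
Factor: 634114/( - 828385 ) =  - 754/985 = - 2^1*5^(- 1 )*13^1*29^1*197^( - 1)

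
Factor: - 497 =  - 7^1*71^1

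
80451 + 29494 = 109945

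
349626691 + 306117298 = 655743989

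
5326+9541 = 14867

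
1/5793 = 1/5793 = 0.00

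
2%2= 0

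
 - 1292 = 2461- 3753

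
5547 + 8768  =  14315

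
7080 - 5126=1954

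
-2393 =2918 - 5311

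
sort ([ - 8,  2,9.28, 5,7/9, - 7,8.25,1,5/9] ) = [  -  8, - 7,5/9,7/9,1,2,5,8.25,9.28 ]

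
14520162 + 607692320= 622212482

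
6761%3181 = 399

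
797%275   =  247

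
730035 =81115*9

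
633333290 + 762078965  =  1395412255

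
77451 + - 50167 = 27284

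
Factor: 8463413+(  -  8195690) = 267723= 3^2*151^1 * 197^1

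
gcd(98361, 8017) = 1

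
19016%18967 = 49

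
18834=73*258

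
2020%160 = 100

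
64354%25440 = 13474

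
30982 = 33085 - 2103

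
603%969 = 603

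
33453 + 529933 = 563386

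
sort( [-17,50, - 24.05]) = [ - 24.05  ,-17, 50 ] 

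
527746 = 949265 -421519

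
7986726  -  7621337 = 365389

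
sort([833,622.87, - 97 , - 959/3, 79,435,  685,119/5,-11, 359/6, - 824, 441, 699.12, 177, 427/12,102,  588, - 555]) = [  -  824, - 555, - 959/3, - 97, - 11,119/5 , 427/12,359/6 , 79,102,177, 435,441 , 588,  622.87,685, 699.12 , 833]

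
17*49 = 833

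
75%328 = 75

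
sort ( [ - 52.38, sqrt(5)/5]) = [ - 52.38,sqrt(5 ) /5]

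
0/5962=0 = 0.00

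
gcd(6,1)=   1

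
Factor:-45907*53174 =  - 2^1 * 11^1 * 29^1 * 1583^1*2417^1 = - 2441058818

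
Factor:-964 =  - 2^2*241^1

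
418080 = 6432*65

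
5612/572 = 9 + 116/143 = 9.81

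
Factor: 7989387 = 3^1*7^1*380447^1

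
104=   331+-227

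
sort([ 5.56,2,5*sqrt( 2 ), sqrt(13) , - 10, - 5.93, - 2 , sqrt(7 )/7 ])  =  [ - 10,-5.93, - 2,sqrt(7)/7,2, sqrt( 13) , 5.56,5*sqrt ( 2)]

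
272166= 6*45361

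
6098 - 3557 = 2541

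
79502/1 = 79502 = 79502.00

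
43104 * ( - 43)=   -  1853472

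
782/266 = 391/133 = 2.94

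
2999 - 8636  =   - 5637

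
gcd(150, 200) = 50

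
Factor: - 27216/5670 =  - 2^3 * 3^1 * 5^(-1)  =  - 24/5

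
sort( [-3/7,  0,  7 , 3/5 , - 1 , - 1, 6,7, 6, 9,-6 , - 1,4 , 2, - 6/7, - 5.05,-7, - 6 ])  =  [ - 7, - 6, - 6, - 5.05, - 1, - 1,-1, - 6/7, - 3/7, 0,3/5,2,4,6,6, 7, 7,9]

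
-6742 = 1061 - 7803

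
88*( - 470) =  - 41360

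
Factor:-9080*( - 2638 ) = 23953040 = 2^4*5^1*227^1*1319^1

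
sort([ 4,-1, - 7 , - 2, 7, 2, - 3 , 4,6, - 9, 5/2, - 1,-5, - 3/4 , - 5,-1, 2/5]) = [ - 9,  -  7 ,  -  5, -5,  -  3, - 2,  -  1,  -  1,-1,  -  3/4, 2/5,2,5/2, 4, 4,6, 7]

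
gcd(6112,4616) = 8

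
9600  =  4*2400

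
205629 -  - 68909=274538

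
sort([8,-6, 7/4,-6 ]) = [-6, - 6, 7/4, 8]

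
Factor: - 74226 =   -  2^1 * 3^1*89^1*139^1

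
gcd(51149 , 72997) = 1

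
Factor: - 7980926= - 2^1*3990463^1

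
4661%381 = 89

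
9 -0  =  9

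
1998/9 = 222 =222.00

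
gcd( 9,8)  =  1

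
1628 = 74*22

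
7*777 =5439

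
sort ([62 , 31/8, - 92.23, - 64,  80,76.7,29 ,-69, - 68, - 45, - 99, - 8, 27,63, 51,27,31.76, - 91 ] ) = [ - 99, - 92.23, - 91,- 69,  -  68, - 64,  -  45, - 8,31/8,  27, 27,29,31.76,51, 62,63, 76.7 , 80]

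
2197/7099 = 2197/7099 = 0.31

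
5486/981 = 5 + 581/981 = 5.59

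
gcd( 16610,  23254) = 3322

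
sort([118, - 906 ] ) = [ - 906 , 118 ]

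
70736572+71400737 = 142137309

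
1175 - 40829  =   - 39654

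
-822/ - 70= 411/35= 11.74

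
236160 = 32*7380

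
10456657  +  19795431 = 30252088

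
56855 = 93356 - 36501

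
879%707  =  172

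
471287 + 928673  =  1399960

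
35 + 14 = 49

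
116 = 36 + 80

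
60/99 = 20/33=0.61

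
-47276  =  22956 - 70232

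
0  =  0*26759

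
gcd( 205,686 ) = 1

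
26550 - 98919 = -72369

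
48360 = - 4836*( - 10)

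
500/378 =250/189 = 1.32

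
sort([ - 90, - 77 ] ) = [ - 90, - 77 ] 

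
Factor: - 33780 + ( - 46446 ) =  - 2^1*3^2*4457^1=- 80226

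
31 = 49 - 18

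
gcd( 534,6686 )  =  2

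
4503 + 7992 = 12495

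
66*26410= 1743060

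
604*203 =122612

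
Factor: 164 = 2^2*41^1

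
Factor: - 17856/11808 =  - 62/41 = - 2^1* 31^1*41^( - 1 ) 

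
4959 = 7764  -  2805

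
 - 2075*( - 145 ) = 300875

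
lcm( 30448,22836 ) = 91344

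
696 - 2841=-2145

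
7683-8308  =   - 625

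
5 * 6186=30930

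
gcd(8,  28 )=4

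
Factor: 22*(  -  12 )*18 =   -  4752 = - 2^4*3^3*11^1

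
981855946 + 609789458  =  1591645404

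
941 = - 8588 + 9529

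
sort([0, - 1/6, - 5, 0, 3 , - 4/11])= [-5 ,-4/11, - 1/6,  0, 0, 3 ]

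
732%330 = 72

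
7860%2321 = 897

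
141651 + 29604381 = 29746032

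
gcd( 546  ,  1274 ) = 182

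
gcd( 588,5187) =21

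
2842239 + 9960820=12803059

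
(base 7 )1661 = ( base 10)680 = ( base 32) L8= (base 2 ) 1010101000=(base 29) ND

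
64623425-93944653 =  - 29321228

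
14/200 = 7/100=0.07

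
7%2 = 1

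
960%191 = 5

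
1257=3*419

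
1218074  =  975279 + 242795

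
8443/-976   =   - 9 + 341/976= - 8.65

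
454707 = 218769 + 235938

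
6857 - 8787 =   -  1930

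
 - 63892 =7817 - 71709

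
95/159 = 95/159= 0.60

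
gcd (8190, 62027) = 7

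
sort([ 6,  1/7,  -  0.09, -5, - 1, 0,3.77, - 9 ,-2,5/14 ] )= [ - 9,-5, -2,-1,-0.09, 0, 1/7  ,  5/14, 3.77,6]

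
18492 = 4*4623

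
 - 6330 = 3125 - 9455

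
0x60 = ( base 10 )96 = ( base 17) 5B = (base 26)3i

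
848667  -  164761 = 683906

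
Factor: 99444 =2^2  *  3^1* 8287^1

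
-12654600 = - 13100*966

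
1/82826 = 1/82826 = 0.00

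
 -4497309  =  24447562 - 28944871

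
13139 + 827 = 13966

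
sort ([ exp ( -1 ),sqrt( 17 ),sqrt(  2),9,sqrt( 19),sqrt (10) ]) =[ exp(-1), sqrt( 2 ),sqrt( 10),sqrt(17), sqrt(19),9]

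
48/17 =2+14/17  =  2.82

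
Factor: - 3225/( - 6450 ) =2^(  -  1)= 1/2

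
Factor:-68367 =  - 3^1 *13^1*1753^1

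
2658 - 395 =2263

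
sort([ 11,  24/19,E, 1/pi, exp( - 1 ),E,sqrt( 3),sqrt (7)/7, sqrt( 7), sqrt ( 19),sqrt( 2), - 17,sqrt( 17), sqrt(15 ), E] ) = [ - 17, 1/pi,exp( - 1),sqrt(7)/7,24/19, sqrt (2),sqrt(3),sqrt(7), E, E, E, sqrt (15) , sqrt( 17 ), sqrt( 19 ), 11] 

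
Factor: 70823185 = 5^1*131^1*108127^1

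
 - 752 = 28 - 780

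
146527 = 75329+71198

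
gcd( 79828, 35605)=1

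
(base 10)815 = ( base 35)NA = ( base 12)57B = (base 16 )32f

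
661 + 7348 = 8009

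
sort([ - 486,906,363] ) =[ - 486,363,906]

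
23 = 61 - 38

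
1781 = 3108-1327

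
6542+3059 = 9601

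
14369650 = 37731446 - 23361796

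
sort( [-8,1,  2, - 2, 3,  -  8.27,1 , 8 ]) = [ - 8.27, -8, - 2 , 1, 1, 2, 3, 8]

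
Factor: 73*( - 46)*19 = -63802 = - 2^1 *19^1*23^1*73^1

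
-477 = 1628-2105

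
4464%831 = 309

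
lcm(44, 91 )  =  4004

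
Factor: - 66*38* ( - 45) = 112860=2^2*3^3 * 5^1*11^1 * 19^1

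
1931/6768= 1931/6768 =0.29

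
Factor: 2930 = 2^1*5^1*293^1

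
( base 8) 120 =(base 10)80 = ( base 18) 48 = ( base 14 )5A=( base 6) 212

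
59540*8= 476320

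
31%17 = 14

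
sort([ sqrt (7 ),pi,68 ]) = [ sqrt( 7 ), pi, 68] 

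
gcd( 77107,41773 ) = 1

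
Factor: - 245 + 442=197^1 = 197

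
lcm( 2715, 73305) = 73305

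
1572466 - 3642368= - 2069902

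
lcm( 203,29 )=203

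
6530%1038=302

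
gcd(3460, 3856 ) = 4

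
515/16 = 32  +  3/16 = 32.19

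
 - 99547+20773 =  - 78774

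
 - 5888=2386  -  8274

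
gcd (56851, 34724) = 1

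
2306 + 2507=4813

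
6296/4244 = 1+513/1061 = 1.48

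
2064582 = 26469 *78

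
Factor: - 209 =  - 11^1*19^1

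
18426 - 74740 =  - 56314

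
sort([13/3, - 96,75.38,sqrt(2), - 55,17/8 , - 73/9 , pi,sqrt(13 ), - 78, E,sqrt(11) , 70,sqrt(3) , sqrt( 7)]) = [-96 , - 78, - 55, -73/9, sqrt(2),sqrt(3 )  ,  17/8, sqrt( 7 ), E,  pi, sqrt(11 ),sqrt(13), 13/3,70,75.38 ] 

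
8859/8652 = 1 + 69/2884 = 1.02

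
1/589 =1/589  =  0.00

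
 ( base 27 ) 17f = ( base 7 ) 2502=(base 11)779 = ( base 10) 933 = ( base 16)3a5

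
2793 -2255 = 538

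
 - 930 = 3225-4155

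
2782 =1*2782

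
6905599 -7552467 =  - 646868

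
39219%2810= 2689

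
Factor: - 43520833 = - 17^1*2560049^1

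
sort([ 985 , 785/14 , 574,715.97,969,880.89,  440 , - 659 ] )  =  [ - 659,785/14, 440,  574,715.97 , 880.89,969,985] 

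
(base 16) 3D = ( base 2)111101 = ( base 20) 31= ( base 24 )2D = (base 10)61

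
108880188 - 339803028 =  - 230922840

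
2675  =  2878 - 203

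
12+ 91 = 103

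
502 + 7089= 7591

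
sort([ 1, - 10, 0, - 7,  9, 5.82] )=[  -  10, - 7,  0, 1, 5.82,9] 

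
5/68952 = 5/68952 =0.00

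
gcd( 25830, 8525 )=5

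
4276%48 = 4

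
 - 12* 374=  - 4488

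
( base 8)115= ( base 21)3E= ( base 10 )77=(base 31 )2F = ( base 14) 57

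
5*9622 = 48110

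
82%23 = 13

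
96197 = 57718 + 38479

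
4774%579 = 142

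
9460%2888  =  796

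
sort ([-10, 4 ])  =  [ - 10, 4 ] 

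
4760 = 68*70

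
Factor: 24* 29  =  2^3 * 3^1*29^1 = 696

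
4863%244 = 227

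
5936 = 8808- 2872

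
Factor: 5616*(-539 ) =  - 3027024 = - 2^4*3^3 * 7^2*11^1*13^1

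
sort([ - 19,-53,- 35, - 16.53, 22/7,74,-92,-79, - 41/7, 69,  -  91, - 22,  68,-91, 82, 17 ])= [ - 92,-91, - 91,-79,- 53, - 35 , - 22, - 19,-16.53, - 41/7, 22/7,17, 68,69, 74, 82] 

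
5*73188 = 365940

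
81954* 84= 6884136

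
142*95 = 13490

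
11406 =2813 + 8593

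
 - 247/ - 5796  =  247/5796 = 0.04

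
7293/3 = 2431  =  2431.00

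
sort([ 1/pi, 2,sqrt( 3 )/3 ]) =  [1/pi , sqrt( 3 )/3, 2]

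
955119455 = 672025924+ 283093531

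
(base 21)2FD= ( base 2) 10010111010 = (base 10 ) 1210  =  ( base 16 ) 4BA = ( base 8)2272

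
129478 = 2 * 64739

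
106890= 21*5090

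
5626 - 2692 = 2934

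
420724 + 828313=1249037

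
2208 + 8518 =10726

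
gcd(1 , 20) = 1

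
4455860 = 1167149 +3288711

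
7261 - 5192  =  2069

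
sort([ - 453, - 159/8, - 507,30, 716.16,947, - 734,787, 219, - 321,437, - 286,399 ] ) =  [ - 734 ,-507,-453, - 321, - 286, - 159/8,30  ,  219,399 , 437, 716.16,  787,947] 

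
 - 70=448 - 518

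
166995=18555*9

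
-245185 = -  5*49037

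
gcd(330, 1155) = 165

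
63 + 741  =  804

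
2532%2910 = 2532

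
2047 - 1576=471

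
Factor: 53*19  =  19^1*53^1 = 1007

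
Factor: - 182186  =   - 2^1*71^1 * 1283^1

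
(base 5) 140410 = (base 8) 13142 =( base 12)3396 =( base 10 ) 5730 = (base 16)1662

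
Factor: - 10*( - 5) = 2^1*5^2 = 50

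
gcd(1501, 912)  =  19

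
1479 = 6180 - 4701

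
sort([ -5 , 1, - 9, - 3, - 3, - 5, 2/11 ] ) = [- 9, - 5, - 5 , - 3, - 3,2/11, 1 ]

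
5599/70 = 79  +  69/70 = 79.99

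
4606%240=46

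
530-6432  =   - 5902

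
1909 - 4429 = - 2520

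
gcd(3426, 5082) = 6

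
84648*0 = 0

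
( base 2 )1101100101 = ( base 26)17b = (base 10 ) 869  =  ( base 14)461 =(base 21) 1K8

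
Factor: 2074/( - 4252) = -2^( - 1 )*17^1*61^1*1063^(-1) = - 1037/2126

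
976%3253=976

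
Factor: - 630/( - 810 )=3^ ( - 2 )*7^1= 7/9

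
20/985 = 4/197 = 0.02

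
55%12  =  7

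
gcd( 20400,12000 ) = 1200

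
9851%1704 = 1331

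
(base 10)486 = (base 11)402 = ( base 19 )16b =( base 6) 2130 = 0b111100110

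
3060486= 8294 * 369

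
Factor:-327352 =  - 2^3 * 17^1*29^1* 83^1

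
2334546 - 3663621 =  - 1329075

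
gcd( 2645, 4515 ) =5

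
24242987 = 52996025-28753038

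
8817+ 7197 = 16014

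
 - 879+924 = 45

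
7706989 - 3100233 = 4606756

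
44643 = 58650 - 14007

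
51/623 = 51/623 = 0.08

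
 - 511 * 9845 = -5030795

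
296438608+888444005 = 1184882613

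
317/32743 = 317/32743 = 0.01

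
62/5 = 12 + 2/5 = 12.40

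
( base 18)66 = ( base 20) 5e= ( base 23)4m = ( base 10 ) 114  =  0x72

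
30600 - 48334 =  - 17734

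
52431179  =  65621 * 799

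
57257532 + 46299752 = 103557284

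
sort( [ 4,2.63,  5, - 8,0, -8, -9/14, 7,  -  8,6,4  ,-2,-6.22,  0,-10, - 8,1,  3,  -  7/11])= [ - 10, - 8, - 8, - 8,- 8, - 6.22, - 2, - 9/14, - 7/11,0, 0,  1,  2.63,3,4,4, 5,6, 7]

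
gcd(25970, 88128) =2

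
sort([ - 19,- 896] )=[  -  896,-19] 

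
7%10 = 7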